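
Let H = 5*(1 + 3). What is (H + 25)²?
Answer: 2025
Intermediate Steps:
H = 20 (H = 5*4 = 20)
(H + 25)² = (20 + 25)² = 45² = 2025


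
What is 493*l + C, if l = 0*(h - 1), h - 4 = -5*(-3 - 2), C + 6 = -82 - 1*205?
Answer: -293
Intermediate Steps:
C = -293 (C = -6 + (-82 - 1*205) = -6 + (-82 - 205) = -6 - 287 = -293)
h = 29 (h = 4 - 5*(-3 - 2) = 4 - 5*(-5) = 4 + 25 = 29)
l = 0 (l = 0*(29 - 1) = 0*28 = 0)
493*l + C = 493*0 - 293 = 0 - 293 = -293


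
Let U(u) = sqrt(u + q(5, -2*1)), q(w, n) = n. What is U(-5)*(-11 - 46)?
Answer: -57*I*sqrt(7) ≈ -150.81*I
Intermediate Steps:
U(u) = sqrt(-2 + u) (U(u) = sqrt(u - 2*1) = sqrt(u - 2) = sqrt(-2 + u))
U(-5)*(-11 - 46) = sqrt(-2 - 5)*(-11 - 46) = sqrt(-7)*(-57) = (I*sqrt(7))*(-57) = -57*I*sqrt(7)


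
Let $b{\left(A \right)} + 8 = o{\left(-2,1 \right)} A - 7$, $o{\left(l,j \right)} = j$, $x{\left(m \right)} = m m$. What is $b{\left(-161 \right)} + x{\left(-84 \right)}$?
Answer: $6880$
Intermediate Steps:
$x{\left(m \right)} = m^{2}$
$b{\left(A \right)} = -15 + A$ ($b{\left(A \right)} = -8 + \left(1 A - 7\right) = -8 + \left(A - 7\right) = -8 + \left(-7 + A\right) = -15 + A$)
$b{\left(-161 \right)} + x{\left(-84 \right)} = \left(-15 - 161\right) + \left(-84\right)^{2} = -176 + 7056 = 6880$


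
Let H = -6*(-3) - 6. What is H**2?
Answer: 144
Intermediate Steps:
H = 12 (H = 18 - 6 = 12)
H**2 = 12**2 = 144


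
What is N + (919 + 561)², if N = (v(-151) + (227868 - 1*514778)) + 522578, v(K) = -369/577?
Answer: 1399840867/577 ≈ 2.4261e+6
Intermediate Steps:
v(K) = -369/577 (v(K) = -369*1/577 = -369/577)
N = 135980067/577 (N = (-369/577 + (227868 - 1*514778)) + 522578 = (-369/577 + (227868 - 514778)) + 522578 = (-369/577 - 286910) + 522578 = -165547439/577 + 522578 = 135980067/577 ≈ 2.3567e+5)
N + (919 + 561)² = 135980067/577 + (919 + 561)² = 135980067/577 + 1480² = 135980067/577 + 2190400 = 1399840867/577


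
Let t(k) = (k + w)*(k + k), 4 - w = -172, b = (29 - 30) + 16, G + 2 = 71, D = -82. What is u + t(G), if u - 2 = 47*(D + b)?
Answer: 30663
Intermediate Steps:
G = 69 (G = -2 + 71 = 69)
b = 15 (b = -1 + 16 = 15)
w = 176 (w = 4 - 1*(-172) = 4 + 172 = 176)
u = -3147 (u = 2 + 47*(-82 + 15) = 2 + 47*(-67) = 2 - 3149 = -3147)
t(k) = 2*k*(176 + k) (t(k) = (k + 176)*(k + k) = (176 + k)*(2*k) = 2*k*(176 + k))
u + t(G) = -3147 + 2*69*(176 + 69) = -3147 + 2*69*245 = -3147 + 33810 = 30663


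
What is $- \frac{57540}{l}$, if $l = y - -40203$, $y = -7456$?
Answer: $- \frac{57540}{32747} \approx -1.7571$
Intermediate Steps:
$l = 32747$ ($l = -7456 - -40203 = -7456 + 40203 = 32747$)
$- \frac{57540}{l} = - \frac{57540}{32747}$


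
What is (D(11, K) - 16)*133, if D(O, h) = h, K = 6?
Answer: -1330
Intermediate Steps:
(D(11, K) - 16)*133 = (6 - 16)*133 = -10*133 = -1330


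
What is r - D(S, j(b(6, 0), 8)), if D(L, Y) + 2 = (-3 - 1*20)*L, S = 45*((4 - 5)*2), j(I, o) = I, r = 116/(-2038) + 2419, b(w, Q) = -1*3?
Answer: 357611/1019 ≈ 350.94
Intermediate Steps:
b(w, Q) = -3
r = 2464903/1019 (r = 116*(-1/2038) + 2419 = -58/1019 + 2419 = 2464903/1019 ≈ 2418.9)
S = -90 (S = 45*(-1*2) = 45*(-2) = -90)
D(L, Y) = -2 - 23*L (D(L, Y) = -2 + (-3 - 1*20)*L = -2 + (-3 - 20)*L = -2 - 23*L)
r - D(S, j(b(6, 0), 8)) = 2464903/1019 - (-2 - 23*(-90)) = 2464903/1019 - (-2 + 2070) = 2464903/1019 - 1*2068 = 2464903/1019 - 2068 = 357611/1019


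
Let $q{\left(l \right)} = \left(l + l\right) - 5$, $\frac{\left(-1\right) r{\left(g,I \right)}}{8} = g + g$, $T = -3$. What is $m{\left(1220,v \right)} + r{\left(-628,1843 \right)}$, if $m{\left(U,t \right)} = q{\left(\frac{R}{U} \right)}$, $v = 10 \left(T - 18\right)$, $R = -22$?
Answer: $\frac{3063104}{305} \approx 10043.0$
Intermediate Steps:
$v = -210$ ($v = 10 \left(-3 - 18\right) = 10 \left(-21\right) = -210$)
$r{\left(g,I \right)} = - 16 g$ ($r{\left(g,I \right)} = - 8 \left(g + g\right) = - 8 \cdot 2 g = - 16 g$)
$q{\left(l \right)} = -5 + 2 l$ ($q{\left(l \right)} = 2 l - 5 = -5 + 2 l$)
$m{\left(U,t \right)} = -5 - \frac{44}{U}$ ($m{\left(U,t \right)} = -5 + 2 \left(- \frac{22}{U}\right) = -5 - \frac{44}{U}$)
$m{\left(1220,v \right)} + r{\left(-628,1843 \right)} = \left(-5 - \frac{44}{1220}\right) - -10048 = \left(-5 - \frac{11}{305}\right) + 10048 = - \frac{1536}{305} + 10048 = \frac{3063104}{305}$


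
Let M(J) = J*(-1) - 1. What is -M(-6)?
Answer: -5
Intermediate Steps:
M(J) = -1 - J (M(J) = -J - 1 = -1 - J)
-M(-6) = -(-1 - 1*(-6)) = -(-1 + 6) = -1*5 = -5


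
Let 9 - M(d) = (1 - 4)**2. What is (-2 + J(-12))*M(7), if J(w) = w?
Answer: 0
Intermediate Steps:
M(d) = 0 (M(d) = 9 - (1 - 4)**2 = 9 - 1*(-3)**2 = 9 - 1*9 = 9 - 9 = 0)
(-2 + J(-12))*M(7) = (-2 - 12)*0 = -14*0 = 0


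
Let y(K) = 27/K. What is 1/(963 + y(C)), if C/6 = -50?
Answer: 100/96291 ≈ 0.0010385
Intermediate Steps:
C = -300 (C = 6*(-50) = -300)
1/(963 + y(C)) = 1/(963 + 27/(-300)) = 1/(963 + 27*(-1/300)) = 1/(963 - 9/100) = 1/(96291/100) = 100/96291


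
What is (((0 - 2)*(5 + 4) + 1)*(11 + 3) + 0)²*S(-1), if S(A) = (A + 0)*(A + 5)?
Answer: -226576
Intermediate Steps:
S(A) = A*(5 + A)
(((0 - 2)*(5 + 4) + 1)*(11 + 3) + 0)²*S(-1) = (((0 - 2)*(5 + 4) + 1)*(11 + 3) + 0)²*(-(5 - 1)) = ((-2*9 + 1)*14 + 0)²*(-1*4) = ((-18 + 1)*14 + 0)²*(-4) = (-17*14 + 0)²*(-4) = (-238 + 0)²*(-4) = (-238)²*(-4) = 56644*(-4) = -226576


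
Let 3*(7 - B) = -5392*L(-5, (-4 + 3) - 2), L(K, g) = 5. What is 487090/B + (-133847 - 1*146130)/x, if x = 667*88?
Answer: 78216644483/1583676776 ≈ 49.389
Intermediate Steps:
x = 58696
B = 26981/3 (B = 7 - (-5392)*5/3 = 7 - ⅓*(-26960) = 7 + 26960/3 = 26981/3 ≈ 8993.7)
487090/B + (-133847 - 1*146130)/x = 487090/(26981/3) + (-133847 - 1*146130)/58696 = 487090*(3/26981) + (-133847 - 146130)*(1/58696) = 1461270/26981 - 279977*1/58696 = 1461270/26981 - 279977/58696 = 78216644483/1583676776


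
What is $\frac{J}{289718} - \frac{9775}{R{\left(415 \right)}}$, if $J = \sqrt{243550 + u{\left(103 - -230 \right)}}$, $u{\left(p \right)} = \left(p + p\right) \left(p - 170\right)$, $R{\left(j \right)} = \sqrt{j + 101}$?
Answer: $- \frac{9775 \sqrt{129}}{258} + \frac{\sqrt{88027}}{144859} \approx -430.32$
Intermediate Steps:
$R{\left(j \right)} = \sqrt{101 + j}$
$u{\left(p \right)} = 2 p \left(-170 + p\right)$
$J = 2 \sqrt{88027}$ ($J = \sqrt{243550 + 2 \left(103 - -230\right) \left(-170 + \left(103 - -230\right)\right)} = \sqrt{243550 + 2 \left(103 + 230\right) \left(-170 + \left(103 + 230\right)\right)} = \sqrt{243550 + 2 \cdot 333 \left(-170 + 333\right)} = \sqrt{243550 + 2 \cdot 333 \cdot 163} = \sqrt{243550 + 108558} = \sqrt{352108} = 2 \sqrt{88027} \approx 593.39$)
$\frac{J}{289718} - \frac{9775}{R{\left(415 \right)}} = \frac{2 \sqrt{88027}}{289718} - \frac{9775}{\sqrt{101 + 415}} = 2 \sqrt{88027} \cdot \frac{1}{289718} - \frac{9775}{\sqrt{516}} = \frac{\sqrt{88027}}{144859} - \frac{9775}{2 \sqrt{129}} = \frac{\sqrt{88027}}{144859} - 9775 \frac{\sqrt{129}}{258} = \frac{\sqrt{88027}}{144859} - \frac{9775 \sqrt{129}}{258} = - \frac{9775 \sqrt{129}}{258} + \frac{\sqrt{88027}}{144859}$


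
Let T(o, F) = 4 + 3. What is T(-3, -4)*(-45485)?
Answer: -318395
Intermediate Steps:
T(o, F) = 7
T(-3, -4)*(-45485) = 7*(-45485) = -318395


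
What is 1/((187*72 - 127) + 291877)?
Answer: 1/305214 ≈ 3.2764e-6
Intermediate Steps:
1/((187*72 - 127) + 291877) = 1/((13464 - 127) + 291877) = 1/(13337 + 291877) = 1/305214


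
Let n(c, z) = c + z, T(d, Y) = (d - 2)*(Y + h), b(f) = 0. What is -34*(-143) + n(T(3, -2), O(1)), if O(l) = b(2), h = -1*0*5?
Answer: 4860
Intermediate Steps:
h = 0 (h = 0*5 = 0)
T(d, Y) = Y*(-2 + d) (T(d, Y) = (d - 2)*(Y + 0) = (-2 + d)*Y = Y*(-2 + d))
O(l) = 0
-34*(-143) + n(T(3, -2), O(1)) = -34*(-143) + (-2*(-2 + 3) + 0) = 4862 + (-2*1 + 0) = 4862 + (-2 + 0) = 4862 - 2 = 4860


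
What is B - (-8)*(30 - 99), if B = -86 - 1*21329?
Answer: -21967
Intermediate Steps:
B = -21415 (B = -86 - 21329 = -21415)
B - (-8)*(30 - 99) = -21415 - (-8)*(30 - 99) = -21415 - (-8)*(-69) = -21415 - 1*552 = -21415 - 552 = -21967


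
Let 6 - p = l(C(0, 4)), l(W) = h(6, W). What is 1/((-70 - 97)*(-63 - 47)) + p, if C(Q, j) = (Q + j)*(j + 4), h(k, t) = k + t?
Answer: -587839/18370 ≈ -32.000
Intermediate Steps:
C(Q, j) = (4 + j)*(Q + j) (C(Q, j) = (Q + j)*(4 + j) = (4 + j)*(Q + j))
l(W) = 6 + W
p = -32 (p = 6 - (6 + (4² + 4*0 + 4*4 + 0*4)) = 6 - (6 + (16 + 0 + 16 + 0)) = 6 - (6 + 32) = 6 - 1*38 = 6 - 38 = -32)
1/((-70 - 97)*(-63 - 47)) + p = 1/((-70 - 97)*(-63 - 47)) - 32 = 1/(-167*(-110)) - 32 = -1/167*(-1/110) - 32 = 1/18370 - 32 = -587839/18370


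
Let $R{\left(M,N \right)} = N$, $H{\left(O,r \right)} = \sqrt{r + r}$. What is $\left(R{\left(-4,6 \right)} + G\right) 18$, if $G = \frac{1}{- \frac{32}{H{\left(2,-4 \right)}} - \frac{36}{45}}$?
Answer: $\frac{14457}{134} - \frac{75 i \sqrt{2}}{67} \approx 107.89 - 1.5831 i$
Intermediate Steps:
$H{\left(O,r \right)} = \sqrt{2} \sqrt{r}$ ($H{\left(O,r \right)} = \sqrt{2 r} = \sqrt{2} \sqrt{r}$)
$G = \frac{1}{- \frac{4}{5} + 8 i \sqrt{2}}$ ($G = \frac{1}{- \frac{32}{\sqrt{2} \sqrt{-4}} - \frac{36}{45}} = \frac{1}{- \frac{32}{\sqrt{2} \cdot 2 i} - \frac{4}{5}} = \frac{1}{- \frac{32}{2 i \sqrt{2}} - \frac{4}{5}} = \frac{1}{- 32 \left(- \frac{i \sqrt{2}}{4}\right) - \frac{4}{5}} = \frac{1}{8 i \sqrt{2} - \frac{4}{5}} = \frac{1}{- \frac{4}{5} + 8 i \sqrt{2}} \approx -0.0062189 - 0.087949 i$)
$\left(R{\left(-4,6 \right)} + G\right) 18 = \left(6 - \frac{5 \sqrt{2}}{- 80 i + 4 \sqrt{2}}\right) 18 = 108 - \frac{90 \sqrt{2}}{- 80 i + 4 \sqrt{2}}$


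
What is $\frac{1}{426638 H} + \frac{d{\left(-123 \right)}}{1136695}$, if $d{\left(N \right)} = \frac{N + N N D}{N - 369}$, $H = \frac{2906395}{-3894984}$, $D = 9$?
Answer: $- \frac{9922327940447}{40270783368674770} \approx -0.00024639$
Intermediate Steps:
$H = - \frac{2906395}{3894984}$ ($H = 2906395 \left(- \frac{1}{3894984}\right) = - \frac{2906395}{3894984} \approx -0.74619$)
$d{\left(N \right)} = \frac{N + 9 N^{2}}{-369 + N}$ ($d{\left(N \right)} = \frac{N + N N 9}{N - 369} = \frac{N + N^{2} \cdot 9}{-369 + N} = \frac{N + 9 N^{2}}{-369 + N}$)
$\frac{1}{426638 H} + \frac{d{\left(-123 \right)}}{1136695} = \frac{1}{426638 \left(- \frac{2906395}{3894984}\right)} + \frac{\left(-123\right) \frac{1}{-369 - 123} \left(1 + 9 \left(-123\right)\right)}{1136695} = \frac{1}{426638} \left(- \frac{3894984}{2906395}\right) + - \frac{123 \left(1 - 1107\right)}{-492} \cdot \frac{1}{1136695} = - \frac{1947492}{619989275005} + \left(-123\right) \left(- \frac{1}{492}\right) \left(-1106\right) \frac{1}{1136695} = - \frac{1947492}{619989275005} - \frac{79}{324770} = - \frac{9922327940447}{40270783368674770}$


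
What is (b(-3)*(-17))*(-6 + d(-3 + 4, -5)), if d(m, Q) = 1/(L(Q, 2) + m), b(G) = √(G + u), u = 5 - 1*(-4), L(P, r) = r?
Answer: 289*√6/3 ≈ 235.97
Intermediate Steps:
u = 9 (u = 5 + 4 = 9)
b(G) = √(9 + G) (b(G) = √(G + 9) = √(9 + G))
d(m, Q) = 1/(2 + m)
(b(-3)*(-17))*(-6 + d(-3 + 4, -5)) = (√(9 - 3)*(-17))*(-6 + 1/(2 + (-3 + 4))) = (√6*(-17))*(-6 + 1/(2 + 1)) = (-17*√6)*(-6 + 1/3) = (-17*√6)*(-6 + ⅓) = -17*√6*(-17/3) = 289*√6/3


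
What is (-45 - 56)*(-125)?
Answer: 12625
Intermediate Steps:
(-45 - 56)*(-125) = -101*(-125) = 12625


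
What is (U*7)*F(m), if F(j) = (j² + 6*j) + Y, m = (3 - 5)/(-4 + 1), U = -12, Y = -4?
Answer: -112/3 ≈ -37.333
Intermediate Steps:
m = ⅔ (m = -2/(-3) = -2*(-⅓) = ⅔ ≈ 0.66667)
F(j) = -4 + j² + 6*j (F(j) = (j² + 6*j) - 4 = -4 + j² + 6*j)
(U*7)*F(m) = (-12*7)*(-4 + (⅔)² + 6*(⅔)) = -84*(-4 + 4/9 + 4) = -84*4/9 = -112/3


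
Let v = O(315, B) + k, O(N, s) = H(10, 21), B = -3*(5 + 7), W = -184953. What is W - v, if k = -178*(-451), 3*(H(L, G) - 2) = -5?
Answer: -795694/3 ≈ -2.6523e+5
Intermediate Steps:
H(L, G) = ⅓ (H(L, G) = 2 + (⅓)*(-5) = 2 - 5/3 = ⅓)
k = 80278
B = -36 (B = -3*12 = -36)
O(N, s) = ⅓
v = 240835/3 (v = ⅓ + 80278 = 240835/3 ≈ 80278.)
W - v = -184953 - 1*240835/3 = -184953 - 240835/3 = -795694/3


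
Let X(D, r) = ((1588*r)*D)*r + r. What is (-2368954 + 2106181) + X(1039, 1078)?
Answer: 1917359316593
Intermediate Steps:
X(D, r) = r + 1588*D*r² (X(D, r) = (1588*D*r)*r + r = 1588*D*r² + r = r + 1588*D*r²)
(-2368954 + 2106181) + X(1039, 1078) = (-2368954 + 2106181) + 1078*(1 + 1588*1039*1078) = -262773 + 1078*(1 + 1778626696) = -262773 + 1078*1778626697 = -262773 + 1917359579366 = 1917359316593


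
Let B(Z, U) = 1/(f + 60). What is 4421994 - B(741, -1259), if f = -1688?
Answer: 7199006233/1628 ≈ 4.4220e+6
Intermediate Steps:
B(Z, U) = -1/1628 (B(Z, U) = 1/(-1688 + 60) = 1/(-1628) = -1/1628)
4421994 - B(741, -1259) = 4421994 - 1*(-1/1628) = 4421994 + 1/1628 = 7199006233/1628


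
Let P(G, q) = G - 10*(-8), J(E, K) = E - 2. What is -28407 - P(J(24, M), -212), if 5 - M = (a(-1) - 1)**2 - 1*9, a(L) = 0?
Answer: -28509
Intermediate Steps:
M = 13 (M = 5 - ((0 - 1)**2 - 1*9) = 5 - ((-1)**2 - 9) = 5 - (1 - 9) = 5 - 1*(-8) = 5 + 8 = 13)
J(E, K) = -2 + E
P(G, q) = 80 + G (P(G, q) = G + 80 = 80 + G)
-28407 - P(J(24, M), -212) = -28407 - (80 + (-2 + 24)) = -28407 - (80 + 22) = -28407 - 1*102 = -28407 - 102 = -28509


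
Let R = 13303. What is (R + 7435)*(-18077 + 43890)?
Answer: 535309994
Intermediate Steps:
(R + 7435)*(-18077 + 43890) = (13303 + 7435)*(-18077 + 43890) = 20738*25813 = 535309994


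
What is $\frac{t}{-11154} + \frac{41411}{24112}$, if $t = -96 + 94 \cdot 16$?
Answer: $\frac{19452209}{12224784} \approx 1.5912$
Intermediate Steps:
$t = 1408$ ($t = -96 + 1504 = 1408$)
$\frac{t}{-11154} + \frac{41411}{24112} = \frac{1408}{-11154} + \frac{41411}{24112} = 1408 \left(- \frac{1}{11154}\right) + 41411 \cdot \frac{1}{24112} = - \frac{64}{507} + \frac{41411}{24112} = \frac{19452209}{12224784}$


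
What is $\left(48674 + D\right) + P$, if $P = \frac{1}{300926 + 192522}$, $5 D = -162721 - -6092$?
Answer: $\frac{42802172973}{2467240} \approx 17348.0$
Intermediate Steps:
$D = - \frac{156629}{5}$ ($D = \frac{-162721 - -6092}{5} = \frac{-162721 + 6092}{5} = \frac{1}{5} \left(-156629\right) = - \frac{156629}{5} \approx -31326.0$)
$P = \frac{1}{493448} \approx 2.0266 \cdot 10^{-6}$
$\left(48674 + D\right) + P = \left(48674 - \frac{156629}{5}\right) + \frac{1}{493448} = \frac{86741}{5} + \frac{1}{493448} = \frac{42802172973}{2467240}$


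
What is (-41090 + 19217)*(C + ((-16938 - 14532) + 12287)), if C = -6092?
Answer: 552840075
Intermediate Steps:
(-41090 + 19217)*(C + ((-16938 - 14532) + 12287)) = (-41090 + 19217)*(-6092 + ((-16938 - 14532) + 12287)) = -21873*(-6092 + (-31470 + 12287)) = -21873*(-6092 - 19183) = -21873*(-25275) = 552840075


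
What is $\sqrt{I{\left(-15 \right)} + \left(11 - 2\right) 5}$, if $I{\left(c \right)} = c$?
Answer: $\sqrt{30} \approx 5.4772$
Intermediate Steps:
$\sqrt{I{\left(-15 \right)} + \left(11 - 2\right) 5} = \sqrt{-15 + \left(11 - 2\right) 5} = \sqrt{-15 + 9 \cdot 5} = \sqrt{-15 + 45} = \sqrt{30}$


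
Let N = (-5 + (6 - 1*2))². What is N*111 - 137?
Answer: -26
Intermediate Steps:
N = 1 (N = (-5 + (6 - 2))² = (-5 + 4)² = (-1)² = 1)
N*111 - 137 = 1*111 - 137 = 111 - 137 = -26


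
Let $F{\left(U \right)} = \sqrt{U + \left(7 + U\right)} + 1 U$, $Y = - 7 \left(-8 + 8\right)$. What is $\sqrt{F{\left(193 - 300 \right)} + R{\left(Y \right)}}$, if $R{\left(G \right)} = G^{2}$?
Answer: $\sqrt{-107 + 3 i \sqrt{23}} \approx 0.69389 + 10.367 i$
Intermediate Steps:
$Y = 0$ ($Y = \left(-7\right) 0 = 0$)
$F{\left(U \right)} = U + \sqrt{7 + 2 U}$ ($F{\left(U \right)} = \sqrt{7 + 2 U} + U = U + \sqrt{7 + 2 U}$)
$\sqrt{F{\left(193 - 300 \right)} + R{\left(Y \right)}} = \sqrt{\left(\left(193 - 300\right) + \sqrt{7 + 2 \left(193 - 300\right)}\right) + 0^{2}} = \sqrt{\left(-107 + \sqrt{7 + 2 \left(-107\right)}\right) + 0} = \sqrt{\left(-107 + \sqrt{7 - 214}\right) + 0} = \sqrt{\left(-107 + \sqrt{-207}\right) + 0} = \sqrt{\left(-107 + 3 i \sqrt{23}\right) + 0} = \sqrt{-107 + 3 i \sqrt{23}}$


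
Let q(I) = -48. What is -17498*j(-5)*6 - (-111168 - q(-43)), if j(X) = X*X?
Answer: -2513580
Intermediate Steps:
j(X) = X²
-17498*j(-5)*6 - (-111168 - q(-43)) = -17498*(-5)²*6 - (-111168 - 1*(-48)) = -437450*6 - (-111168 + 48) = -17498*150 - 1*(-111120) = -2624700 + 111120 = -2513580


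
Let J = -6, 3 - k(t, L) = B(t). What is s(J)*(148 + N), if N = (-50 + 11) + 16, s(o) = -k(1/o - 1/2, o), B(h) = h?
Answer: -1375/3 ≈ -458.33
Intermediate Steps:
k(t, L) = 3 - t
s(o) = -7/2 + 1/o (s(o) = -(3 - (1/o - 1/2)) = -(3 - (1/o - 1*½)) = -(3 - (1/o - ½)) = -(3 - (-½ + 1/o)) = -(3 + (½ - 1/o)) = -(7/2 - 1/o) = -7/2 + 1/o)
N = -23 (N = -39 + 16 = -23)
s(J)*(148 + N) = (-7/2 + 1/(-6))*(148 - 23) = (-7/2 - ⅙)*125 = -11/3*125 = -1375/3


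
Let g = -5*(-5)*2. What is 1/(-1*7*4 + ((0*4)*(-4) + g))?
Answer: 1/22 ≈ 0.045455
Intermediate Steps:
g = 50 (g = 25*2 = 50)
1/(-1*7*4 + ((0*4)*(-4) + g)) = 1/(-1*7*4 + ((0*4)*(-4) + 50)) = 1/(-7*4 + (0*(-4) + 50)) = 1/(-28 + (0 + 50)) = 1/(-28 + 50) = 1/22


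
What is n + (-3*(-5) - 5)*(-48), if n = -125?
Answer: -605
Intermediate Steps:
n + (-3*(-5) - 5)*(-48) = -125 + (-3*(-5) - 5)*(-48) = -125 + (15 - 5)*(-48) = -125 + 10*(-48) = -125 - 480 = -605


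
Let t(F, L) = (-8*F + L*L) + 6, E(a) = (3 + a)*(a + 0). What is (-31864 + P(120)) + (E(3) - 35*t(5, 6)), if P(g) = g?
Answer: -31796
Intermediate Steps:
E(a) = a*(3 + a) (E(a) = (3 + a)*a = a*(3 + a))
t(F, L) = 6 + L² - 8*F (t(F, L) = (-8*F + L²) + 6 = (L² - 8*F) + 6 = 6 + L² - 8*F)
(-31864 + P(120)) + (E(3) - 35*t(5, 6)) = (-31864 + 120) + (3*(3 + 3) - 35*(6 + 6² - 8*5)) = -31744 + (3*6 - 35*(6 + 36 - 40)) = -31744 + (18 - 35*2) = -31744 + (18 - 70) = -31744 - 52 = -31796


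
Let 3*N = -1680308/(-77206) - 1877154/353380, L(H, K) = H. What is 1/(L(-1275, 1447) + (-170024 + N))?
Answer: -20462292210/3505057978358461 ≈ -5.8379e-6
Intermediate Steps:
N = 112214922329/20462292210 (N = (-1680308/(-77206) - 1877154/353380)/3 = (-1680308*(-1/77206) - 1877154*1/353380)/3 = (840154/38603 - 938577/176690)/3 = (⅓)*(112214922329/6820764070) = 112214922329/20462292210 ≈ 5.4840)
1/(L(-1275, 1447) + (-170024 + N)) = 1/(-1275 + (-170024 + 112214922329/20462292210)) = 1/(-1275 - 3478968555790711/20462292210) = 1/(-3505057978358461/20462292210) = -20462292210/3505057978358461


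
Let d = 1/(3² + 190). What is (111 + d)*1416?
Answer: 31279440/199 ≈ 1.5718e+5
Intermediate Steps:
d = 1/199 (d = 1/(9 + 190) = 1/199 ≈ 0.0050251)
(111 + d)*1416 = (111 + 1/199)*1416 = (22090/199)*1416 = 31279440/199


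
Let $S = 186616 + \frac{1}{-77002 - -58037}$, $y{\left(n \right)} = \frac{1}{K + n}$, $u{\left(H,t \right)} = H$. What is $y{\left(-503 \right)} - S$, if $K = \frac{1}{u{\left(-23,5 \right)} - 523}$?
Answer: $- \frac{971994789829411}{5208528635} \approx -1.8662 \cdot 10^{5}$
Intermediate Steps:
$K = - \frac{1}{546}$ ($K = \frac{1}{-23 - 523} = \frac{1}{-546} = - \frac{1}{546} \approx -0.0018315$)
$y{\left(n \right)} = \frac{1}{- \frac{1}{546} + n}$
$S = \frac{3539172439}{18965}$ ($S = 186616 + \frac{1}{-77002 + 58037} = 186616 + \frac{1}{-18965} = 186616 - \frac{1}{18965} = \frac{3539172439}{18965} \approx 1.8662 \cdot 10^{5}$)
$y{\left(-503 \right)} - S = \frac{546}{-1 + 546 \left(-503\right)} - \frac{3539172439}{18965} = \frac{546}{-1 - 274638} - \frac{3539172439}{18965} = \frac{546}{-274639} - \frac{3539172439}{18965} = 546 \left(- \frac{1}{274639}\right) - \frac{3539172439}{18965} = - \frac{546}{274639} - \frac{3539172439}{18965} = - \frac{971994789829411}{5208528635}$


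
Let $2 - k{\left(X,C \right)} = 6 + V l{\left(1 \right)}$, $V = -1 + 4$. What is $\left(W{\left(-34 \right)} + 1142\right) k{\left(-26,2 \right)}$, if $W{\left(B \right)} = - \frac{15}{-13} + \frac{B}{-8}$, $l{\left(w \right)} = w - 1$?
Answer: $- \frac{59665}{13} \approx -4589.6$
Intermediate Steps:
$l{\left(w \right)} = -1 + w$
$V = 3$
$W{\left(B \right)} = \frac{15}{13} - \frac{B}{8}$ ($W{\left(B \right)} = \left(-15\right) \left(- \frac{1}{13}\right) + B \left(- \frac{1}{8}\right) = \frac{15}{13} - \frac{B}{8}$)
$k{\left(X,C \right)} = -4$ ($k{\left(X,C \right)} = 2 - \left(6 + 3 \left(-1 + 1\right)\right) = 2 - \left(6 + 3 \cdot 0\right) = 2 - \left(6 + 0\right) = 2 - 6 = -4$)
$\left(W{\left(-34 \right)} + 1142\right) k{\left(-26,2 \right)} = \left(\left(\frac{15}{13} - - \frac{17}{4}\right) + 1142\right) \left(-4\right) = \left(\left(\frac{15}{13} + \frac{17}{4}\right) + 1142\right) \left(-4\right) = \left(\frac{281}{52} + 1142\right) \left(-4\right) = \frac{59665}{52} \left(-4\right) = - \frac{59665}{13}$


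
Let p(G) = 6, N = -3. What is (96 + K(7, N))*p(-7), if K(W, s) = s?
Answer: 558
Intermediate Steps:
(96 + K(7, N))*p(-7) = (96 - 3)*6 = 93*6 = 558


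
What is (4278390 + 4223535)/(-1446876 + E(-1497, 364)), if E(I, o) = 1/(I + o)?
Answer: -9632681025/1639310509 ≈ -5.8761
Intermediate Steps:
(4278390 + 4223535)/(-1446876 + E(-1497, 364)) = (4278390 + 4223535)/(-1446876 + 1/(-1497 + 364)) = 8501925/(-1446876 + 1/(-1133)) = 8501925/(-1446876 - 1/1133) = 8501925/(-1639310509/1133) = 8501925*(-1133/1639310509) = -9632681025/1639310509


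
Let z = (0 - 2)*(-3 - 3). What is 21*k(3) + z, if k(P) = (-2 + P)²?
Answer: 33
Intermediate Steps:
z = 12 (z = -2*(-6) = 12)
21*k(3) + z = 21*(-2 + 3)² + 12 = 21*1² + 12 = 21*1 + 12 = 21 + 12 = 33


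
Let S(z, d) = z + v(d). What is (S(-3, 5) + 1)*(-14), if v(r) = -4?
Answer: 84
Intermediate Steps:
S(z, d) = -4 + z (S(z, d) = z - 4 = -4 + z)
(S(-3, 5) + 1)*(-14) = ((-4 - 3) + 1)*(-14) = (-7 + 1)*(-14) = -6*(-14) = 84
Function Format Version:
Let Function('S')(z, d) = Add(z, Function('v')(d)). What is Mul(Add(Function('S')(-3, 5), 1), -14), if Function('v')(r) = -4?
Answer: 84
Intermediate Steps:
Function('S')(z, d) = Add(-4, z) (Function('S')(z, d) = Add(z, -4) = Add(-4, z))
Mul(Add(Function('S')(-3, 5), 1), -14) = Mul(Add(Add(-4, -3), 1), -14) = Mul(Add(-7, 1), -14) = Mul(-6, -14) = 84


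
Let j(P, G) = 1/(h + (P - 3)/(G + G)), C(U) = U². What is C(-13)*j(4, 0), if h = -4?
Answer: 0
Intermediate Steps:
j(P, G) = 1/(-4 + (-3 + P)/(2*G)) (j(P, G) = 1/(-4 + (P - 3)/(G + G)) = 1/(-4 + (-3 + P)/((2*G))) = 1/(-4 + (-3 + P)*(1/(2*G))) = 1/(-4 + (-3 + P)/(2*G)))
C(-13)*j(4, 0) = (-13)²*(2*0/(-3 + 4 - 8*0)) = 169*(2*0/(-3 + 4 + 0)) = 169*(2*0/1) = 169*(2*0*1) = 169*0 = 0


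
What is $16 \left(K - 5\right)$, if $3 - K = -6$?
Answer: $64$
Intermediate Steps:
$K = 9$ ($K = 3 - -6 = 3 + 6 = 9$)
$16 \left(K - 5\right) = 16 \left(9 - 5\right) = 16 \cdot 4 = 64$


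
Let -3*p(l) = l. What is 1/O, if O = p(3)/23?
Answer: -23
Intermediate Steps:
p(l) = -l/3
O = -1/23 (O = (-⅓*3)/23 = (1/23)*(-1) = -1/23 ≈ -0.043478)
1/O = 1/(-1/23) = -23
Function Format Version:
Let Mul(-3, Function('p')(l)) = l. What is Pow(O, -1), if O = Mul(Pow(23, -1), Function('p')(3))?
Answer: -23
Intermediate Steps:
Function('p')(l) = Mul(Rational(-1, 3), l)
O = Rational(-1, 23) (O = Mul(Pow(23, -1), Mul(Rational(-1, 3), 3)) = Mul(Rational(1, 23), -1) = Rational(-1, 23) ≈ -0.043478)
Pow(O, -1) = Pow(Rational(-1, 23), -1) = -23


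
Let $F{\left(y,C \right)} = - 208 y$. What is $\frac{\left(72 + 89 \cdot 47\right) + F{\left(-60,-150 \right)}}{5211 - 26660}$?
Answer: $- \frac{16735}{21449} \approx -0.78022$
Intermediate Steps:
$\frac{\left(72 + 89 \cdot 47\right) + F{\left(-60,-150 \right)}}{5211 - 26660} = \frac{\left(72 + 89 \cdot 47\right) - -12480}{5211 - 26660} = \frac{\left(72 + 4183\right) + 12480}{-21449} = \left(4255 + 12480\right) \left(- \frac{1}{21449}\right) = 16735 \left(- \frac{1}{21449}\right) = - \frac{16735}{21449}$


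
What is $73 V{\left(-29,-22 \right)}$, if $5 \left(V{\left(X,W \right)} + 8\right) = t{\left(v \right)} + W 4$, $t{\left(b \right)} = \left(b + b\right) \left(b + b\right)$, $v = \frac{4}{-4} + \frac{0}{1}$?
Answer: $- \frac{9052}{5} \approx -1810.4$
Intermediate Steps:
$v = -1$ ($v = 4 \left(- \frac{1}{4}\right) + 0 \cdot 1 = -1 + 0 = -1$)
$t{\left(b \right)} = 4 b^{2}$ ($t{\left(b \right)} = 2 b 2 b = 4 b^{2}$)
$V{\left(X,W \right)} = - \frac{36}{5} + \frac{4 W}{5}$ ($V{\left(X,W \right)} = -8 + \frac{4 \left(-1\right)^{2} + W 4}{5} = -8 + \frac{4 \cdot 1 + 4 W}{5} = -8 + \frac{4 + 4 W}{5} = -8 + \left(\frac{4}{5} + \frac{4 W}{5}\right) = - \frac{36}{5} + \frac{4 W}{5}$)
$73 V{\left(-29,-22 \right)} = 73 \left(- \frac{36}{5} + \frac{4}{5} \left(-22\right)\right) = 73 \left(- \frac{36}{5} - \frac{88}{5}\right) = 73 \left(- \frac{124}{5}\right) = - \frac{9052}{5}$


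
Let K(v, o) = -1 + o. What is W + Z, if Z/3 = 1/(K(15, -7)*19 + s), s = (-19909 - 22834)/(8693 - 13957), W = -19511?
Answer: -14777354527/757385 ≈ -19511.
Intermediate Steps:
s = 42743/5264 (s = -42743/(-5264) = -42743*(-1/5264) = 42743/5264 ≈ 8.1199)
Z = -15792/757385 (Z = 3/((-1 - 7)*19 + 42743/5264) = 3/(-8*19 + 42743/5264) = 3/(-152 + 42743/5264) = 3/(-757385/5264) = 3*(-5264/757385) = -15792/757385 ≈ -0.020851)
W + Z = -19511 - 15792/757385 = -14777354527/757385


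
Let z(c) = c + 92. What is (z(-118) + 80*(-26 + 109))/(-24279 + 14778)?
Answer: -6614/9501 ≈ -0.69614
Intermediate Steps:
z(c) = 92 + c
(z(-118) + 80*(-26 + 109))/(-24279 + 14778) = ((92 - 118) + 80*(-26 + 109))/(-24279 + 14778) = (-26 + 80*83)/(-9501) = (-26 + 6640)*(-1/9501) = 6614*(-1/9501) = -6614/9501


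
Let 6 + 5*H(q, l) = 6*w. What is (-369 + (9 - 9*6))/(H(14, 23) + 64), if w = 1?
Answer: -207/32 ≈ -6.4688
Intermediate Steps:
H(q, l) = 0 (H(q, l) = -6/5 + (6*1)/5 = -6/5 + (⅕)*6 = -6/5 + 6/5 = 0)
(-369 + (9 - 9*6))/(H(14, 23) + 64) = (-369 + (9 - 9*6))/(0 + 64) = (-369 + (9 - 54))/64 = (-369 - 45)*(1/64) = -414*1/64 = -207/32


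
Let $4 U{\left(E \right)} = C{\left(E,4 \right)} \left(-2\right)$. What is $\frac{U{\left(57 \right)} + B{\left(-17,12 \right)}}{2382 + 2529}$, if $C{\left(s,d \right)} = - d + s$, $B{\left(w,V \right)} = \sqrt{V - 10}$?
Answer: $- \frac{53}{9822} + \frac{\sqrt{2}}{4911} \approx -0.0051081$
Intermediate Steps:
$B{\left(w,V \right)} = \sqrt{-10 + V}$
$C{\left(s,d \right)} = s - d$
$U{\left(E \right)} = 2 - \frac{E}{2}$ ($U{\left(E \right)} = \frac{\left(E - 4\right) \left(-2\right)}{4} = \frac{\left(-4 + E\right) \left(-2\right)}{4} = \frac{8 - 2 E}{4} = 2 - \frac{E}{2}$)
$\frac{U{\left(57 \right)} + B{\left(-17,12 \right)}}{2382 + 2529} = \frac{\left(2 - \frac{57}{2}\right) + \sqrt{-10 + 12}}{2382 + 2529} = \frac{\left(2 - \frac{57}{2}\right) + \sqrt{2}}{4911} = \left(- \frac{53}{2} + \sqrt{2}\right) \frac{1}{4911} = - \frac{53}{9822} + \frac{\sqrt{2}}{4911}$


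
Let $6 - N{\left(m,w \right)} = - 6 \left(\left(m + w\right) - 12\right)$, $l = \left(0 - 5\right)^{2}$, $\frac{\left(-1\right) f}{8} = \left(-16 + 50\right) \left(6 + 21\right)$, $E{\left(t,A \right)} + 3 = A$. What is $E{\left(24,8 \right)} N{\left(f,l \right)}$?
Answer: $-219900$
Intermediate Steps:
$E{\left(t,A \right)} = -3 + A$
$f = -7344$ ($f = - 8 \left(-16 + 50\right) \left(6 + 21\right) = - 8 \cdot 34 \cdot 27 = \left(-8\right) 918 = -7344$)
$l = 25$ ($l = \left(-5\right)^{2} = 25$)
$N{\left(m,w \right)} = -66 + 6 m + 6 w$ ($N{\left(m,w \right)} = 6 - - 6 \left(\left(m + w\right) - 12\right) = 6 - - 6 \left(-12 + m + w\right) = 6 - \left(72 - 6 m - 6 w\right) = 6 + \left(-72 + 6 m + 6 w\right) = -66 + 6 m + 6 w$)
$E{\left(24,8 \right)} N{\left(f,l \right)} = \left(-3 + 8\right) \left(-66 + 6 \left(-7344\right) + 6 \cdot 25\right) = 5 \left(-66 - 44064 + 150\right) = 5 \left(-43980\right) = -219900$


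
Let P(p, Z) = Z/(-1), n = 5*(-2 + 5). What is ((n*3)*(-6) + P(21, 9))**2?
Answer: 77841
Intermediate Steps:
n = 15 (n = 5*3 = 15)
P(p, Z) = -Z (P(p, Z) = Z*(-1) = -Z)
((n*3)*(-6) + P(21, 9))**2 = ((15*3)*(-6) - 1*9)**2 = (45*(-6) - 9)**2 = (-270 - 9)**2 = (-279)**2 = 77841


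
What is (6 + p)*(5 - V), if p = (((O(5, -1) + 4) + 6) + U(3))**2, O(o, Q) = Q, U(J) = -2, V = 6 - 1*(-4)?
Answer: -275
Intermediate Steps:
V = 10 (V = 6 + 4 = 10)
p = 49 (p = (((-1 + 4) + 6) - 2)**2 = ((3 + 6) - 2)**2 = (9 - 2)**2 = 7**2 = 49)
(6 + p)*(5 - V) = (6 + 49)*(5 - 1*10) = 55*(5 - 10) = 55*(-5) = -275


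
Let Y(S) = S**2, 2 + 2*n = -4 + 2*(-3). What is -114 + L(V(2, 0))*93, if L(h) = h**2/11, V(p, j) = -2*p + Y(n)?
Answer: 93978/11 ≈ 8543.5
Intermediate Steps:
n = -6 (n = -1 + (-4 + 2*(-3))/2 = -1 + (-4 - 6)/2 = -1 + (1/2)*(-10) = -1 - 5 = -6)
V(p, j) = 36 - 2*p (V(p, j) = -2*p + (-6)**2 = -2*p + 36 = 36 - 2*p)
L(h) = h**2/11 (L(h) = h**2*(1/11) = h**2/11)
-114 + L(V(2, 0))*93 = -114 + ((36 - 2*2)**2/11)*93 = -114 + ((36 - 4)**2/11)*93 = -114 + ((1/11)*32**2)*93 = -114 + ((1/11)*1024)*93 = -114 + (1024/11)*93 = -114 + 95232/11 = 93978/11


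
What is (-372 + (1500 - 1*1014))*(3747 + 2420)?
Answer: 703038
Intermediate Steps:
(-372 + (1500 - 1*1014))*(3747 + 2420) = (-372 + (1500 - 1014))*6167 = (-372 + 486)*6167 = 114*6167 = 703038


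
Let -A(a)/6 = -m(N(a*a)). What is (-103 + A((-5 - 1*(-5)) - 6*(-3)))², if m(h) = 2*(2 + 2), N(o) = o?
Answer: 3025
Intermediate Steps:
m(h) = 8 (m(h) = 2*4 = 8)
A(a) = 48 (A(a) = -(-6)*8 = -6*(-8) = 48)
(-103 + A((-5 - 1*(-5)) - 6*(-3)))² = (-103 + 48)² = (-55)² = 3025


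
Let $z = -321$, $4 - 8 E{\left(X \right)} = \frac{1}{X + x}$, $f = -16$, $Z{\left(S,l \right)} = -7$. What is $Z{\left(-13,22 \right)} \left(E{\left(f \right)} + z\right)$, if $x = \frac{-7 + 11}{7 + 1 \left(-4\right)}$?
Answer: $\frac{789691}{352} \approx 2243.4$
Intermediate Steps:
$x = \frac{4}{3}$ ($x = \frac{4}{7 - 4} = \frac{4}{3} \approx 1.3333$)
$E{\left(X \right)} = \frac{1}{2} - \frac{1}{8 \left(\frac{4}{3} + X\right)}$ ($E{\left(X \right)} = \frac{1}{2} - \frac{1}{8 \left(X + \frac{4}{3}\right)} = \frac{1}{2} - \frac{1}{8 \left(\frac{4}{3} + X\right)}$)
$Z{\left(-13,22 \right)} \left(E{\left(f \right)} + z\right) = - 7 \left(\frac{13 + 12 \left(-16\right)}{8 \left(4 + 3 \left(-16\right)\right)} - 321\right) = - 7 \left(\frac{13 - 192}{8 \left(4 - 48\right)} - 321\right) = - 7 \left(\frac{1}{8} \frac{1}{-44} \left(-179\right) - 321\right) = - 7 \left(\frac{1}{8} \left(- \frac{1}{44}\right) \left(-179\right) - 321\right) = - 7 \left(\frac{179}{352} - 321\right) = \left(-7\right) \left(- \frac{112813}{352}\right) = \frac{789691}{352}$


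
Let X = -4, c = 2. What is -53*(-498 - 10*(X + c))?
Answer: 25334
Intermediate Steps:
-53*(-498 - 10*(X + c)) = -53*(-498 - 10*(-4 + 2)) = -53*(-498 - 10*(-2)) = -53*(-498 + 20) = -53*(-478) = 25334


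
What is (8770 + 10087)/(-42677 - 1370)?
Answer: -18857/44047 ≈ -0.42811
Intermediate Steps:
(8770 + 10087)/(-42677 - 1370) = 18857/(-44047) = 18857*(-1/44047) = -18857/44047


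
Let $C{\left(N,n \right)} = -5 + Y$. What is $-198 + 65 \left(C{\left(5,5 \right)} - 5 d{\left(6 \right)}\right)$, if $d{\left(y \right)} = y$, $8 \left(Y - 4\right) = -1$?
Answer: $- \frac{17769}{8} \approx -2221.1$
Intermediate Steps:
$Y = \frac{31}{8}$ ($Y = 4 + \frac{1}{8} \left(-1\right) = 4 - \frac{1}{8} = \frac{31}{8} \approx 3.875$)
$C{\left(N,n \right)} = - \frac{9}{8}$ ($C{\left(N,n \right)} = -5 + \frac{31}{8} = - \frac{9}{8}$)
$-198 + 65 \left(C{\left(5,5 \right)} - 5 d{\left(6 \right)}\right) = -198 + 65 \left(- \frac{9}{8} - 30\right) = -198 + 65 \left(- \frac{249}{8}\right) = -198 - \frac{16185}{8} = - \frac{17769}{8}$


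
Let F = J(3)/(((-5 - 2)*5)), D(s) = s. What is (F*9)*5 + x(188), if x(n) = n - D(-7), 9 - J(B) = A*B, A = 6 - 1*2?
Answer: 1392/7 ≈ 198.86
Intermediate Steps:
A = 4 (A = 6 - 2 = 4)
J(B) = 9 - 4*B
F = 3/35 (F = (9 - 4*3)/(((-5 - 2)*5)) = (9 - 12)/((-7*5)) = -3/(-35) = -3*(-1/35) = 3/35 ≈ 0.085714)
x(n) = 7 + n (x(n) = n - 1*(-7) = n + 7 = 7 + n)
(F*9)*5 + x(188) = ((3/35)*9)*5 + (7 + 188) = (27/35)*5 + 195 = 27/7 + 195 = 1392/7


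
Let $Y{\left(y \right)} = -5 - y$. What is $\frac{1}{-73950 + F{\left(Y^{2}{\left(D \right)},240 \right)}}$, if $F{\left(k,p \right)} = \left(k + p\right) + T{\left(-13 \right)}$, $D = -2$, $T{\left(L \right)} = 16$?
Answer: $- \frac{1}{73685} \approx -1.3571 \cdot 10^{-5}$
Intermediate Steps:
$F{\left(k,p \right)} = 16 + k + p$ ($F{\left(k,p \right)} = \left(k + p\right) + 16 = 16 + k + p$)
$\frac{1}{-73950 + F{\left(Y^{2}{\left(D \right)},240 \right)}} = \frac{1}{-73950 + \left(16 + \left(-5 - -2\right)^{2} + 240\right)} = \frac{1}{-73950 + \left(16 + \left(-5 + 2\right)^{2} + 240\right)} = \frac{1}{-73950 + \left(16 + \left(-3\right)^{2} + 240\right)} = \frac{1}{-73950 + \left(16 + 9 + 240\right)} = \frac{1}{-73950 + 265} = \frac{1}{-73685} = - \frac{1}{73685}$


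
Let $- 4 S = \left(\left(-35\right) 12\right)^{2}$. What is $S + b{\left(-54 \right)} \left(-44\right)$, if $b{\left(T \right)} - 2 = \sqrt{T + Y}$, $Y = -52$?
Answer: $-44188 - 44 i \sqrt{106} \approx -44188.0 - 453.01 i$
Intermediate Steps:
$S = -44100$ ($S = - \frac{\left(\left(-35\right) 12\right)^{2}}{4} = - \frac{\left(-420\right)^{2}}{4} = \left(- \frac{1}{4}\right) 176400 = -44100$)
$b{\left(T \right)} = 2 + \sqrt{-52 + T}$ ($b{\left(T \right)} = 2 + \sqrt{T - 52} = 2 + \sqrt{-52 + T}$)
$S + b{\left(-54 \right)} \left(-44\right) = -44100 + \left(2 + \sqrt{-52 - 54}\right) \left(-44\right) = -44100 + \left(2 + \sqrt{-106}\right) \left(-44\right) = -44100 + \left(2 + i \sqrt{106}\right) \left(-44\right) = -44100 - \left(88 + 44 i \sqrt{106}\right) = -44188 - 44 i \sqrt{106}$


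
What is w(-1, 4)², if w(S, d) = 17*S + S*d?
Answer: 441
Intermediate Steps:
w(-1, 4)² = (-(17 + 4))² = (-1*21)² = (-21)² = 441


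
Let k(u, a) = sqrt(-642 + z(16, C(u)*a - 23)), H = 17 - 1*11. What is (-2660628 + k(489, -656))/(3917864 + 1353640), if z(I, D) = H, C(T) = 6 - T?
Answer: -221719/439292 + I*sqrt(159)/2635752 ≈ -0.50472 + 4.784e-6*I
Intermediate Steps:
H = 6 (H = 17 - 11 = 6)
z(I, D) = 6
k(u, a) = 2*I*sqrt(159) (k(u, a) = sqrt(-642 + 6) = sqrt(-636) = 2*I*sqrt(159))
(-2660628 + k(489, -656))/(3917864 + 1353640) = (-2660628 + 2*I*sqrt(159))/(3917864 + 1353640) = (-2660628 + 2*I*sqrt(159))/5271504 = (-2660628 + 2*I*sqrt(159))*(1/5271504) = -221719/439292 + I*sqrt(159)/2635752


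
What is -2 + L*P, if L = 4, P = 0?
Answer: -2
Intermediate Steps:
-2 + L*P = -2 + 4*0 = -2 + 0 = -2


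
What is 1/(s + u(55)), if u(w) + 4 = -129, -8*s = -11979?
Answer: 8/10915 ≈ 0.00073294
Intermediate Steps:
s = 11979/8 (s = -1/8*(-11979) = 11979/8 ≈ 1497.4)
u(w) = -133 (u(w) = -4 - 129 = -133)
1/(s + u(55)) = 1/(11979/8 - 133) = 1/(10915/8) = 8/10915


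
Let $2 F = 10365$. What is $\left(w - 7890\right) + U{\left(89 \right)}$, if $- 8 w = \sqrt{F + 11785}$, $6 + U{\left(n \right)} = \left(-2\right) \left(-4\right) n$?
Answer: $-7184 - \frac{\sqrt{67870}}{16} \approx -7200.3$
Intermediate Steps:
$U{\left(n \right)} = -6 + 8 n$ ($U{\left(n \right)} = -6 + \left(-2\right) \left(-4\right) n = -6 + 8 n$)
$F = \frac{10365}{2}$ ($F = \frac{1}{2} \cdot 10365 = \frac{10365}{2} \approx 5182.5$)
$w = - \frac{\sqrt{67870}}{16}$ ($w = - \frac{\sqrt{\frac{10365}{2} + 11785}}{8} = - \frac{\sqrt{\frac{33935}{2}}}{8} = - \frac{\frac{1}{2} \sqrt{67870}}{8} = - \frac{\sqrt{67870}}{16} \approx -16.282$)
$\left(w - 7890\right) + U{\left(89 \right)} = \left(- \frac{\sqrt{67870}}{16} - 7890\right) + \left(-6 + 8 \cdot 89\right) = \left(-7890 - \frac{\sqrt{67870}}{16}\right) + \left(-6 + 712\right) = \left(-7890 - \frac{\sqrt{67870}}{16}\right) + 706 = -7184 - \frac{\sqrt{67870}}{16}$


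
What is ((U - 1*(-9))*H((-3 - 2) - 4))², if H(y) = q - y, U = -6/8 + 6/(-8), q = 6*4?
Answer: 245025/4 ≈ 61256.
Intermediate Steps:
q = 24
U = -3/2 (U = -6*⅛ + 6*(-⅛) = -¾ - ¾ = -3/2 ≈ -1.5000)
H(y) = 24 - y
((U - 1*(-9))*H((-3 - 2) - 4))² = ((-3/2 - 1*(-9))*(24 - ((-3 - 2) - 4)))² = ((-3/2 + 9)*(24 - (-5 - 4)))² = (15*(24 - 1*(-9))/2)² = (15*(24 + 9)/2)² = ((15/2)*33)² = (495/2)² = 245025/4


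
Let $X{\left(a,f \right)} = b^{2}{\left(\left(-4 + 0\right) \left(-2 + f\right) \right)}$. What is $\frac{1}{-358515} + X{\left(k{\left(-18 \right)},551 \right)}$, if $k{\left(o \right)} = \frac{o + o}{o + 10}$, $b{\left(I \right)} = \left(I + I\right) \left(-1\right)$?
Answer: $\frac{6915633888959}{358515} \approx 1.929 \cdot 10^{7}$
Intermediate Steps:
$b{\left(I \right)} = - 2 I$ ($b{\left(I \right)} = 2 I \left(-1\right) = - 2 I$)
$k{\left(o \right)} = \frac{2 o}{10 + o}$
$X{\left(a,f \right)} = \left(-16 + 8 f\right)^{2}$ ($X{\left(a,f \right)} = \left(- 2 \left(-4 + 0\right) \left(-2 + f\right)\right)^{2} = \left(- 2 \left(- 4 \left(-2 + f\right)\right)\right)^{2} = \left(- 2 \left(8 - 4 f\right)\right)^{2} = \left(-16 + 8 f\right)^{2}$)
$\frac{1}{-358515} + X{\left(k{\left(-18 \right)},551 \right)} = \frac{1}{-358515} + 64 \left(-2 + 551\right)^{2} = - \frac{1}{358515} + 64 \cdot 549^{2} = - \frac{1}{358515} + 64 \cdot 301401 = - \frac{1}{358515} + 19289664 = \frac{6915633888959}{358515}$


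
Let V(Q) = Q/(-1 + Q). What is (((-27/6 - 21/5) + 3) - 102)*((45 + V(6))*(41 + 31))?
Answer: -8956332/25 ≈ -3.5825e+5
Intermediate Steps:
(((-27/6 - 21/5) + 3) - 102)*((45 + V(6))*(41 + 31)) = (((-27/6 - 21/5) + 3) - 102)*((45 + 6/(-1 + 6))*(41 + 31)) = (((-27*⅙ - 21*⅕) + 3) - 102)*((45 + 6/5)*72) = (((-9/2 - 21/5) + 3) - 102)*((45 + 6*(⅕))*72) = ((-87/10 + 3) - 102)*((45 + 6/5)*72) = (-57/10 - 102)*((231/5)*72) = -1077/10*16632/5 = -8956332/25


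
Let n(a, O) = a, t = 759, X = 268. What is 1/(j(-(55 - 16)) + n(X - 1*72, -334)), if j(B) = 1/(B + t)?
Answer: 720/141121 ≈ 0.0051020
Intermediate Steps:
j(B) = 1/(759 + B) (j(B) = 1/(B + 759) = 1/(759 + B))
1/(j(-(55 - 16)) + n(X - 1*72, -334)) = 1/(1/(759 - (55 - 16)) + (268 - 1*72)) = 1/(1/(759 - 1*39) + (268 - 72)) = 1/(1/(759 - 39) + 196) = 1/(1/720 + 196) = 1/(141121/720) = 720/141121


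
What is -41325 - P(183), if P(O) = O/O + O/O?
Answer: -41327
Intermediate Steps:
P(O) = 2 (P(O) = 1 + 1 = 2)
-41325 - P(183) = -41325 - 1*2 = -41325 - 2 = -41327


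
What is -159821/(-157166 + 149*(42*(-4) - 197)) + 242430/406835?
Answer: 23261417093/17213270217 ≈ 1.3514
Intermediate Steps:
-159821/(-157166 + 149*(42*(-4) - 197)) + 242430/406835 = -159821/(-157166 + 149*(-168 - 197)) + 242430*(1/406835) = -159821/(-157166 + 149*(-365)) + 48486/81367 = -159821/(-157166 - 54385) + 48486/81367 = -159821/(-211551) + 48486/81367 = -159821*(-1/211551) + 48486/81367 = 159821/211551 + 48486/81367 = 23261417093/17213270217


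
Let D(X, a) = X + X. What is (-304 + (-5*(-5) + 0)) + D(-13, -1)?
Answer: -305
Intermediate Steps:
D(X, a) = 2*X
(-304 + (-5*(-5) + 0)) + D(-13, -1) = (-304 + (-5*(-5) + 0)) + 2*(-13) = (-304 + (25 + 0)) - 26 = (-304 + 25) - 26 = -279 - 26 = -305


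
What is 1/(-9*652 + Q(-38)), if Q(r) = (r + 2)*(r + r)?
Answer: -1/3132 ≈ -0.00031928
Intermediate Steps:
Q(r) = 2*r*(2 + r) (Q(r) = (2 + r)*(2*r) = 2*r*(2 + r))
1/(-9*652 + Q(-38)) = 1/(-9*652 + 2*(-38)*(2 - 38)) = 1/(-5868 + 2*(-38)*(-36)) = 1/(-5868 + 2736) = 1/(-3132) = -1/3132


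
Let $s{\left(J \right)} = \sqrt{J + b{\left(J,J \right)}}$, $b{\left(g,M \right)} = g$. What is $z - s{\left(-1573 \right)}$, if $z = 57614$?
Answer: $57614 - 11 i \sqrt{26} \approx 57614.0 - 56.089 i$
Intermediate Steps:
$s{\left(J \right)} = \sqrt{2} \sqrt{J}$ ($s{\left(J \right)} = \sqrt{J + J} = \sqrt{2 J} = \sqrt{2} \sqrt{J}$)
$z - s{\left(-1573 \right)} = 57614 - \sqrt{2} \sqrt{-1573} = 57614 - \sqrt{2} \cdot 11 i \sqrt{13} = 57614 - 11 i \sqrt{26}$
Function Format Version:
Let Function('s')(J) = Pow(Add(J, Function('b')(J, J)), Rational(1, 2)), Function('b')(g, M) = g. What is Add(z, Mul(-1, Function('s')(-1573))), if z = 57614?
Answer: Add(57614, Mul(-11, I, Pow(26, Rational(1, 2)))) ≈ Add(57614., Mul(-56.089, I))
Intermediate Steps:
Function('s')(J) = Mul(Pow(2, Rational(1, 2)), Pow(J, Rational(1, 2))) (Function('s')(J) = Pow(Add(J, J), Rational(1, 2)) = Pow(Mul(2, J), Rational(1, 2)) = Mul(Pow(2, Rational(1, 2)), Pow(J, Rational(1, 2))))
Add(z, Mul(-1, Function('s')(-1573))) = Add(57614, Mul(-1, Mul(Pow(2, Rational(1, 2)), Pow(-1573, Rational(1, 2))))) = Add(57614, Mul(-1, Mul(Pow(2, Rational(1, 2)), Mul(11, I, Pow(13, Rational(1, 2)))))) = Add(57614, Mul(-1, Mul(11, I, Pow(26, Rational(1, 2))))) = Add(57614, Mul(-11, I, Pow(26, Rational(1, 2))))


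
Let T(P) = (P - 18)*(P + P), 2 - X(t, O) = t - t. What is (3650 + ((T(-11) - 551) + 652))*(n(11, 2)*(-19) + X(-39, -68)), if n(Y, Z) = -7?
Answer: 592515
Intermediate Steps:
X(t, O) = 2 (X(t, O) = 2 - (t - t) = 2 - 1*0 = 2 + 0 = 2)
T(P) = 2*P*(-18 + P) (T(P) = (-18 + P)*(2*P) = 2*P*(-18 + P))
(3650 + ((T(-11) - 551) + 652))*(n(11, 2)*(-19) + X(-39, -68)) = (3650 + ((2*(-11)*(-18 - 11) - 551) + 652))*(-7*(-19) + 2) = (3650 + ((2*(-11)*(-29) - 551) + 652))*(133 + 2) = (3650 + ((638 - 551) + 652))*135 = (3650 + (87 + 652))*135 = (3650 + 739)*135 = 4389*135 = 592515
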